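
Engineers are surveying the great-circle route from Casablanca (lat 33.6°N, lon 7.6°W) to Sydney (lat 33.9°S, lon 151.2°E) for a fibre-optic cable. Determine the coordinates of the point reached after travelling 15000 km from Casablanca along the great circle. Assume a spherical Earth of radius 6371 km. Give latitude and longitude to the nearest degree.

≈ lat 27°S, lon 120°E

Convert each endpoint to a unit vector on the sphere (x = cos φ cos λ, y = cos φ sin λ, z = sin φ).
The central angle between the endpoints is δ = arccos(p₁·p₂) ≈ 2.834 rad (162.4°). The total great-circle distance is δ·R ≈ 2.834 × 6371 ≈ 18058 km, so the target fraction is f = 15000/18058 ≈ 0.831.
Interpolate at f ≈ 0.831 with slerp weights a = sin((1−f)δ)/sin δ ≈ 1.527, b = sin(fδ)/sin δ ≈ 2.343.
p = a·p₁ + b·p₂ ≈ (-0.443, 0.769, -0.461); φ = arcsin(p_z) ≈ -27.48°, λ = atan2(p_y, p_x) ≈ 119.96°.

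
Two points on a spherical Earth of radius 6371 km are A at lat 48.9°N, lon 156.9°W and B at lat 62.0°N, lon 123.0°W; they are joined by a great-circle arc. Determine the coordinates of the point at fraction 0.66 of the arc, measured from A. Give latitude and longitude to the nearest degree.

≈ lat 59°N, lon 137°W

Convert each endpoint to a unit vector on the sphere (x = cos φ cos λ, y = cos φ sin λ, z = sin φ).
The central angle between the endpoints is δ = arccos(p₁·p₂) ≈ 0.399 rad (22.9°).
Interpolate at f = 0.66 with slerp weights a = sin((1−f)δ)/sin δ ≈ 0.348, b = sin(fδ)/sin δ ≈ 0.670.
p = a·p₁ + b·p₂ ≈ (-0.382, -0.354, 0.854); φ = arcsin(p_z) ≈ 58.64°, λ = atan2(p_y, p_x) ≈ -137.20°.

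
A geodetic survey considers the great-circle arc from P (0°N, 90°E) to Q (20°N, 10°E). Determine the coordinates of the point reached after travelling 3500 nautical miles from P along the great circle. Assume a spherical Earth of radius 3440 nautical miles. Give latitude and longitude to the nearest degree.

Write both endpoints as unit vectors p₁, p₂ with components (cos φ cos λ, cos φ sin λ, sin φ).
The central angle between the endpoints is δ = arccos(p₁·p₂) ≈ 1.407 rad (80.6°). The total great-circle distance is δ·R ≈ 1.407 × 3440 ≈ 4840 nmi, so the target fraction is f = 3500/4840 ≈ 0.723.
Interpolate at f ≈ 0.723 with slerp weights a = sin((1−f)δ)/sin δ ≈ 0.385, b = sin(fδ)/sin δ ≈ 0.862.
p = a·p₁ + b·p₂ ≈ (0.798, 0.526, 0.295); φ = arcsin(p_z) ≈ 17.15°, λ = atan2(p_y, p_x) ≈ 33.37°.

≈ (17°N, 33°E)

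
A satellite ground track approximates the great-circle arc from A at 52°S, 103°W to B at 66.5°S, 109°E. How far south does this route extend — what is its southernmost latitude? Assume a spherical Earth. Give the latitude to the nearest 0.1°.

≈ 81.3°S

The great circle lies in the plane with unit normal n̂ = (p₁ × p₂)/|p₁ × p₂|.
Here n̂_z ≈ -0.152; the vertex latitude is φ_max = arccos|n̂_z| ≈ 81.3°.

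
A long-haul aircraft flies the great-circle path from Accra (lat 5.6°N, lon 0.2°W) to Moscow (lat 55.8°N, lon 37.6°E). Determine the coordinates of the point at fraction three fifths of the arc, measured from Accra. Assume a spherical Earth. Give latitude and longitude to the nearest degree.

From cos δ = sin φ₁ sin φ₂ + cos φ₁ cos φ₂ cos Δλ, the central angle is δ ≈ 1.021 rad (58.5°).
Interpolate at f = 3/5 with slerp weights a = sin((1−f)δ)/sin δ ≈ 0.466, b = sin(fδ)/sin δ ≈ 0.674.
p = a·p₁ + b·p₂ ≈ (0.764, 0.230, 0.603); φ = arcsin(p_z) ≈ 37.10°, λ = atan2(p_y, p_x) ≈ 16.73°.

≈ lat 37°N, lon 17°E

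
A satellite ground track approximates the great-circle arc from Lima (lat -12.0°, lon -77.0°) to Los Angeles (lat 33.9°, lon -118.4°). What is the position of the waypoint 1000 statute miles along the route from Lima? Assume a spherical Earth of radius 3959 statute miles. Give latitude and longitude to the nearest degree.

The haversine formula gives a central angle δ ≈ 1.055 rad (60.5°) between the endpoints. The total great-circle distance is δ·R ≈ 1.055 × 3959 ≈ 4178 mi, so the target fraction is f = 1000/4178 ≈ 0.239.
Interpolate at f ≈ 0.239 with slerp weights a = sin((1−f)δ)/sin δ ≈ 0.827, b = sin(fδ)/sin δ ≈ 0.287.
p = a·p₁ + b·p₂ ≈ (0.068, -0.998, -0.012); φ = arcsin(p_z) ≈ -0.67°, λ = atan2(p_y, p_x) ≈ -86.07°.

≈ lat -1°, lon -86°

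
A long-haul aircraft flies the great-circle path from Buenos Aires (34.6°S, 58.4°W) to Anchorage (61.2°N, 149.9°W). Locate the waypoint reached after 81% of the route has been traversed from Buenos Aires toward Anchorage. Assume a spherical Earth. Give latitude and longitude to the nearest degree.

The haversine formula gives a central angle δ ≈ 2.104 rad (120.5°) between the endpoints.
Interpolate at f = 0.81 with slerp weights a = sin((1−f)δ)/sin δ ≈ 0.452, b = sin(fδ)/sin δ ≈ 1.151.
p = a·p₁ + b·p₂ ≈ (-0.285, -0.595, 0.752); φ = arcsin(p_z) ≈ 48.75°, λ = atan2(p_y, p_x) ≈ -115.58°.

≈ (49°N, 116°W)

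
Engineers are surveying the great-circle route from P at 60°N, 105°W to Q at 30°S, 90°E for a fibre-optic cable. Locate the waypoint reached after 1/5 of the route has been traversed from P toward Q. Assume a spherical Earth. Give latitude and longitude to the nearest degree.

Convert each endpoint to a unit vector on the sphere (x = cos φ cos λ, y = cos φ sin λ, z = sin φ).
The central angle between the endpoints is δ = arccos(p₁·p₂) ≈ 2.589 rad (148.4°).
Interpolate at f = 1/5 with slerp weights a = sin((1−f)δ)/sin δ ≈ 1.672, b = sin(fδ)/sin δ ≈ 0.943.
p = a·p₁ + b·p₂ ≈ (-0.216, 0.009, 0.976); φ = arcsin(p_z) ≈ 77.49°, λ = atan2(p_y, p_x) ≈ 177.49°.

≈ 77°N, 177°E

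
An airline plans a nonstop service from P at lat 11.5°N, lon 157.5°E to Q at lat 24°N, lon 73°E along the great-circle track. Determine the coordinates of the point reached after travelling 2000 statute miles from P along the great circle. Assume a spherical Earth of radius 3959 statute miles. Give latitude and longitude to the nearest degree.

Write both endpoints as unit vectors p₁, p₂ with components (cos φ cos λ, cos φ sin λ, sin φ).
The central angle between the endpoints is δ = arccos(p₁·p₂) ≈ 1.403 rad (80.4°). The total great-circle distance is δ·R ≈ 1.403 × 3959 ≈ 5555 mi, so the target fraction is f = 2000/5555 ≈ 0.360.
Interpolate at f ≈ 0.360 with slerp weights a = sin((1−f)δ)/sin δ ≈ 0.793, b = sin(fδ)/sin δ ≈ 0.491.
p = a·p₁ + b·p₂ ≈ (-0.587, 0.726, 0.358); φ = arcsin(p_z) ≈ 20.96°, λ = atan2(p_y, p_x) ≈ 128.95°.

≈ lat 21°N, lon 129°E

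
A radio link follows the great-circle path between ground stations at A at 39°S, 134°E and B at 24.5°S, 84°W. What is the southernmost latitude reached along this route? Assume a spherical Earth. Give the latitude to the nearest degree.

≈ 63°S

The great circle lies in the plane with unit normal n̂ = (p₁ × p₂)/|p₁ × p₂|.
Here n̂_z ≈ +0.456; the vertex latitude is φ_max = arccos|n̂_z| ≈ 62.9°.
Check via Clairaut: cos φ_max = |cos φ₁| · sin C = cos(39.0°)·sin(144.1°) ≈ 0.456, again giving ≈ 62.9°.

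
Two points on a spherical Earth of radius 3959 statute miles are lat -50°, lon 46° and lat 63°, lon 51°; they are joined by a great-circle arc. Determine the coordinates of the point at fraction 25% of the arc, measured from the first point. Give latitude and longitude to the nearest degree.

The haversine formula gives a central angle δ ≈ 1.973 rad (113.1°) between the endpoints.
Interpolate at f = 0.25 with slerp weights a = sin((1−f)δ)/sin δ ≈ 1.082, b = sin(fδ)/sin δ ≈ 0.515.
p = a·p₁ + b·p₂ ≈ (0.630, 0.682, -0.371); φ = arcsin(p_z) ≈ -21.75°, λ = atan2(p_y, p_x) ≈ 47.26°.

≈ lat -22°, lon 47°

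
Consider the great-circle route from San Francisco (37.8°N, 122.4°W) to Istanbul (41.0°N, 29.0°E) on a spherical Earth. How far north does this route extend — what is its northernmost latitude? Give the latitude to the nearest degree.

≈ 73°N

The great circle lies in the plane with unit normal n̂ = (p₁ × p₂)/|p₁ × p₂|.
Here n̂_z ≈ +0.288; the vertex latitude is φ_max = arccos|n̂_z| ≈ 73.3°.
Check via Clairaut: cos φ_max = |cos φ₁| · sin C = cos(37.8°)·sin(21.3°) ≈ 0.288, again giving ≈ 73.3°.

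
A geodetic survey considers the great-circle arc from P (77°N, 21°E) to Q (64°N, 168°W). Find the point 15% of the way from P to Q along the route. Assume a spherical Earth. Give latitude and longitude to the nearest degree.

From cos δ = sin φ₁ sin φ₂ + cos φ₁ cos φ₂ cos Δλ, the central angle is δ ≈ 0.679 rad (38.9°).
Interpolate at f = 0.15 with slerp weights a = sin((1−f)δ)/sin δ ≈ 0.869, b = sin(fδ)/sin δ ≈ 0.162.
p = a·p₁ + b·p₂ ≈ (0.113, 0.055, 0.992); φ = arcsin(p_z) ≈ 82.77°, λ = atan2(p_y, p_x) ≈ 26.06°.

≈ (83°N, 26°E)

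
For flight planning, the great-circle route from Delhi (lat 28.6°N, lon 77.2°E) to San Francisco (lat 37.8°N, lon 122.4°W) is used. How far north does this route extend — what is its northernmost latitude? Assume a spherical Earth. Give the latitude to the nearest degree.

The great circle lies in the plane with unit normal n̂ = (p₁ × p₂)/|p₁ × p₂|.
Here n̂_z ≈ +0.249; the vertex latitude is φ_max = arccos|n̂_z| ≈ 75.6°.
Check via Clairaut: cos φ_max = |cos φ₁| · sin C = cos(28.6°)·sin(16.5°) ≈ 0.249, again giving ≈ 75.6°.

≈ 76°N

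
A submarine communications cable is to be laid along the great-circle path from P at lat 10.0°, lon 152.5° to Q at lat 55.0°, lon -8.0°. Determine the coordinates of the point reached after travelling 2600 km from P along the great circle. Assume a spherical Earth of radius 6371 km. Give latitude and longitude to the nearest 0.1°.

Write both endpoints as unit vectors p₁, p₂ with components (cos φ cos λ, cos φ sin λ, sin φ).
The central angle between the endpoints is δ = arccos(p₁·p₂) ≈ 1.972 rad (113.0°). The total great-circle distance is δ·R ≈ 1.972 × 6371 ≈ 12561 km, so the target fraction is f = 2600/12561 ≈ 0.207.
Interpolate at f ≈ 0.207 with slerp weights a = sin((1−f)δ)/sin δ ≈ 1.086, b = sin(fδ)/sin δ ≈ 0.431.
p = a·p₁ + b·p₂ ≈ (-0.704, 0.459, 0.542); φ = arcsin(p_z) ≈ 32.80°, λ = atan2(p_y, p_x) ≈ 146.87°.

≈ lat 32.8°, lon 146.9°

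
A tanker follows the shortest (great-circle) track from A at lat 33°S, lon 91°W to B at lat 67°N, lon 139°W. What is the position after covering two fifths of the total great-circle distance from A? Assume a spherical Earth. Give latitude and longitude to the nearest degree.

≈ lat 8°N, lon 103°W

The haversine formula gives a central angle δ ≈ 1.857 rad (106.4°) between the endpoints.
Interpolate at f = 2/5 with slerp weights a = sin((1−f)δ)/sin δ ≈ 0.935, b = sin(fδ)/sin δ ≈ 0.705.
p = a·p₁ + b·p₂ ≈ (-0.222, -0.965, 0.139); φ = arcsin(p_z) ≈ 8.01°, λ = atan2(p_y, p_x) ≈ -102.93°.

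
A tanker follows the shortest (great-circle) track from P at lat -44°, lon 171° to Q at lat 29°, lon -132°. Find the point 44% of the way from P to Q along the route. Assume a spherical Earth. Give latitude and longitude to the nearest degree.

≈ lat -13°, lon -160°

Convert each endpoint to a unit vector on the sphere (x = cos φ cos λ, y = cos φ sin λ, z = sin φ).
The central angle between the endpoints is δ = arccos(p₁·p₂) ≈ 1.565 rad (89.7°).
Interpolate at f = 0.44 with slerp weights a = sin((1−f)δ)/sin δ ≈ 0.768, b = sin(fδ)/sin δ ≈ 0.635.
p = a·p₁ + b·p₂ ≈ (-0.918, -0.327, -0.226); φ = arcsin(p_z) ≈ -13.05°, λ = atan2(p_y, p_x) ≈ -160.42°.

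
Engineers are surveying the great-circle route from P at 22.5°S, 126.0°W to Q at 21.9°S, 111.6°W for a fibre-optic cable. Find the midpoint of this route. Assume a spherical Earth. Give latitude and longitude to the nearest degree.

The haversine formula gives a central angle δ ≈ 0.233 rad (13.3°) between the endpoints.
Interpolate at f = 1/2 with slerp weights a = sin((1−f)δ)/sin δ ≈ 0.503, b = sin(fδ)/sin δ ≈ 0.503.
p = a·p₁ + b·p₂ ≈ (-0.445, -0.811, -0.380); φ = arcsin(p_z) ≈ -22.36°, λ = atan2(p_y, p_x) ≈ -118.78°.

≈ 22°S, 119°W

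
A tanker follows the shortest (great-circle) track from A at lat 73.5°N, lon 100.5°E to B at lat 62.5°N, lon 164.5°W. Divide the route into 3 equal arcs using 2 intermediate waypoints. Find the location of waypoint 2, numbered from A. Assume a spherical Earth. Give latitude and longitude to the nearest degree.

The haversine formula gives a central angle δ ≈ 0.575 rad (33.0°) between the endpoints.
Interpolate at f = 2/3 with slerp weights a = sin((1−f)δ)/sin δ ≈ 0.350, b = sin(fδ)/sin δ ≈ 0.688.
p = a·p₁ + b·p₂ ≈ (-0.324, 0.013, 0.946); φ = arcsin(p_z) ≈ 71.07°, λ = atan2(p_y, p_x) ≈ 177.71°.

≈ lat 71°N, lon 178°E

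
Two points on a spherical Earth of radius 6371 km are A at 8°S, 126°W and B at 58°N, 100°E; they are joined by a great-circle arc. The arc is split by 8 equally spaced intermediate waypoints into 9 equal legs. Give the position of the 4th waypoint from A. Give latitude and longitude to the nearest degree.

≈ 39°N, 152°W

From cos δ = sin φ₁ sin φ₂ + cos φ₁ cos φ₂ cos Δλ, the central angle is δ ≈ 2.074 rad (118.9°).
Interpolate at f = 4/9 with slerp weights a = sin((1−f)δ)/sin δ ≈ 1.043, b = sin(fδ)/sin δ ≈ 0.910.
p = a·p₁ + b·p₂ ≈ (-0.691, -0.361, 0.626); φ = arcsin(p_z) ≈ 38.78°, λ = atan2(p_y, p_x) ≈ -152.41°.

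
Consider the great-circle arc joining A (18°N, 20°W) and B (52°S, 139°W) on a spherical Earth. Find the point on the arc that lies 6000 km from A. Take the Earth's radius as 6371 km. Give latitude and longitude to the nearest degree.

≈ (24°S, 54°W)

Write both endpoints as unit vectors p₁, p₂ with components (cos φ cos λ, cos φ sin λ, sin φ).
The central angle between the endpoints is δ = arccos(p₁·p₂) ≈ 2.126 rad (121.8°). The total great-circle distance is δ·R ≈ 2.126 × 6371 ≈ 13547 km, so the target fraction is f = 6000/13547 ≈ 0.443.
Interpolate at f ≈ 0.443 with slerp weights a = sin((1−f)δ)/sin δ ≈ 1.090, b = sin(fδ)/sin δ ≈ 0.952.
p = a·p₁ + b·p₂ ≈ (0.532, -0.739, -0.413); φ = arcsin(p_z) ≈ -24.40°, λ = atan2(p_y, p_x) ≈ -54.24°.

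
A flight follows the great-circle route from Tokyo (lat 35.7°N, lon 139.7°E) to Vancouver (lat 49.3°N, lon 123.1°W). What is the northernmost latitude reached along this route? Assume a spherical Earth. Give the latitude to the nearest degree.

≈ 55°N

The great circle lies in the plane with unit normal n̂ = (p₁ × p₂)/|p₁ × p₂|.
Here n̂_z ≈ +0.567; the vertex latitude is φ_max = arccos|n̂_z| ≈ 55.5°.
Check via Clairaut: cos φ_max = |cos φ₁| · sin C = cos(35.7°)·sin(44.3°) ≈ 0.567, again giving ≈ 55.5°.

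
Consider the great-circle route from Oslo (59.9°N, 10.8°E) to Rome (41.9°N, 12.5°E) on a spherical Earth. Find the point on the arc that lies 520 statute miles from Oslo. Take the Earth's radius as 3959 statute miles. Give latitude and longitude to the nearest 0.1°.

The haversine formula gives a central angle δ ≈ 0.315 rad (18.0°) between the endpoints. The total great-circle distance is δ·R ≈ 0.315 × 3959 ≈ 1246 mi, so the target fraction is f = 520/1246 ≈ 0.417.
Interpolate at f ≈ 0.417 with slerp weights a = sin((1−f)δ)/sin δ ≈ 0.589, b = sin(fδ)/sin δ ≈ 0.423.
p = a·p₁ + b·p₂ ≈ (0.598, 0.124, 0.792); φ = arcsin(p_z) ≈ 52.39°, λ = atan2(p_y, p_x) ≈ 11.68°.

≈ 52.4°N, 11.7°E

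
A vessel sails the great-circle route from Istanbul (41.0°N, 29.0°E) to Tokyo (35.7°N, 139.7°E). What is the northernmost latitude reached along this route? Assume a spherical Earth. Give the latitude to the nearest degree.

≈ 54°N

The great circle lies in the plane with unit normal n̂ = (p₁ × p₂)/|p₁ × p₂|.
Here n̂_z ≈ +0.581; the vertex latitude is φ_max = arccos|n̂_z| ≈ 54.5°.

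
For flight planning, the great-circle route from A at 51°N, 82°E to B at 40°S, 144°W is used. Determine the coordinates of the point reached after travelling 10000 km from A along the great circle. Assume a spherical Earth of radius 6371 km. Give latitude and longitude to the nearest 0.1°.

≈ 0.6°N, 172.7°E

The haversine formula gives a central angle δ ≈ 2.558 rad (146.6°) between the endpoints. The total great-circle distance is δ·R ≈ 2.558 × 6371 ≈ 16296 km, so the target fraction is f = 10000/16296 ≈ 0.614.
Interpolate at f ≈ 0.614 with slerp weights a = sin((1−f)δ)/sin δ ≈ 1.515, b = sin(fδ)/sin δ ≈ 1.814.
p = a·p₁ + b·p₂ ≈ (-0.992, 0.127, 0.011); φ = arcsin(p_z) ≈ 0.64°, λ = atan2(p_y, p_x) ≈ 172.69°.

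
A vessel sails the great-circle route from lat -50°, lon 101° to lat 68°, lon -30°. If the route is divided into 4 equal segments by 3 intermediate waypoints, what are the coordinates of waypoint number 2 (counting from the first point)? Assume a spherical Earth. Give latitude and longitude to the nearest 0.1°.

From cos δ = sin φ₁ sin φ₂ + cos φ₁ cos φ₂ cos Δλ, the central angle is δ ≈ 2.622 rad (150.3°).
Interpolate at f = 2/4 with slerp weights a = sin((1−f)δ)/sin δ ≈ 1.948, b = sin(fδ)/sin δ ≈ 1.948.
p = a·p₁ + b·p₂ ≈ (0.393, 0.864, 0.314); φ = arcsin(p_z) ≈ 18.29°, λ = atan2(p_y, p_x) ≈ 65.55°.

≈ lat 18.3°, lon 65.5°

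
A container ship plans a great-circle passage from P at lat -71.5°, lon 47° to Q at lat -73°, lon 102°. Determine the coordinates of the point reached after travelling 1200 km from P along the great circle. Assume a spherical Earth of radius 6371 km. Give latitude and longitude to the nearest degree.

≈ lat -74°, lon 83°

Convert each endpoint to a unit vector on the sphere (x = cos φ cos λ, y = cos φ sin λ, z = sin φ).
The central angle between the endpoints is δ = arccos(p₁·p₂) ≈ 0.283 rad (16.2°). The total great-circle distance is δ·R ≈ 0.283 × 6371 ≈ 1806 km, so the target fraction is f = 1200/1806 ≈ 0.665.
Interpolate at f ≈ 0.665 with slerp weights a = sin((1−f)δ)/sin δ ≈ 0.340, b = sin(fδ)/sin δ ≈ 0.670.
p = a·p₁ + b·p₂ ≈ (0.033, 0.270, -0.962); φ = arcsin(p_z) ≈ -74.20°, λ = atan2(p_y, p_x) ≈ 83.09°.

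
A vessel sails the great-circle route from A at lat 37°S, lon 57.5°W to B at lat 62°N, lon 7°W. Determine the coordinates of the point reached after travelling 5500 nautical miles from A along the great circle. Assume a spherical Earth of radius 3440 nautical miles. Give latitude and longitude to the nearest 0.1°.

≈ lat 49.1°N, lon 22.2°W

Write both endpoints as unit vectors p₁, p₂ with components (cos φ cos λ, cos φ sin λ, sin φ).
The central angle between the endpoints is δ = arccos(p₁·p₂) ≈ 1.868 rad (107.0°). The total great-circle distance is δ·R ≈ 1.868 × 3440 ≈ 6426 nmi, so the target fraction is f = 5500/6426 ≈ 0.856.
Interpolate at f ≈ 0.856 with slerp weights a = sin((1−f)δ)/sin δ ≈ 0.278, b = sin(fδ)/sin δ ≈ 1.045.
p = a·p₁ + b·p₂ ≈ (0.607, -0.247, 0.756); φ = arcsin(p_z) ≈ 49.08°, λ = atan2(p_y, p_x) ≈ -22.17°.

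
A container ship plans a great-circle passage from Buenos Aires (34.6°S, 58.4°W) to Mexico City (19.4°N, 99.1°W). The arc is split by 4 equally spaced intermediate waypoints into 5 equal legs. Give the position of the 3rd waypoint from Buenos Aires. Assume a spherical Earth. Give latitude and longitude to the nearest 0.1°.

≈ (2.6°S, 83.9°W)

Write both endpoints as unit vectors p₁, p₂ with components (cos φ cos λ, cos φ sin λ, sin φ).
The central angle between the endpoints is δ = arccos(p₁·p₂) ≈ 1.159 rad (66.4°).
Interpolate at f = 3/5 with slerp weights a = sin((1−f)δ)/sin δ ≈ 0.488, b = sin(fδ)/sin δ ≈ 0.699.
p = a·p₁ + b·p₂ ≈ (0.106, -0.993, -0.045); φ = arcsin(p_z) ≈ -2.57°, λ = atan2(p_y, p_x) ≈ -83.90°.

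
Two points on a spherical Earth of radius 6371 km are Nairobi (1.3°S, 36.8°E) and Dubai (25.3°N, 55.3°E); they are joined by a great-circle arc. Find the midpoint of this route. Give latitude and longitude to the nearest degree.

≈ 12°N, 46°E

The haversine formula gives a central angle δ ≈ 0.560 rad (32.1°) between the endpoints.
Interpolate at f = 1/2 with slerp weights a = sin((1−f)δ)/sin δ ≈ 0.520, b = sin(fδ)/sin δ ≈ 0.520.
p = a·p₁ + b·p₂ ≈ (0.684, 0.698, 0.211); φ = arcsin(p_z) ≈ 12.15°, λ = atan2(p_y, p_x) ≈ 45.58°.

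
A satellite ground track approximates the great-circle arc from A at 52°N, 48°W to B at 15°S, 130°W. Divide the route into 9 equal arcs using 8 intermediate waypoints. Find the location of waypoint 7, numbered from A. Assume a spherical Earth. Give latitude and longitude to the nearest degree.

From cos δ = sin φ₁ sin φ₂ + cos φ₁ cos φ₂ cos Δλ, the central angle is δ ≈ 1.692 rad (97.0°).
Interpolate at f = 7/9 with slerp weights a = sin((1−f)δ)/sin δ ≈ 0.370, b = sin(fδ)/sin δ ≈ 0.975.
p = a·p₁ + b·p₂ ≈ (-0.453, -0.891, 0.039); φ = arcsin(p_z) ≈ 2.25°, λ = atan2(p_y, p_x) ≈ -116.95°.

≈ 2°N, 117°W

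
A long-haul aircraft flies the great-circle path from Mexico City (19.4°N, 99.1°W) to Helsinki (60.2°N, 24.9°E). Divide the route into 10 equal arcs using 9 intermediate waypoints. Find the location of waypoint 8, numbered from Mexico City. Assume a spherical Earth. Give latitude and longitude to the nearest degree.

From cos δ = sin φ₁ sin φ₂ + cos φ₁ cos φ₂ cos Δλ, the central angle is δ ≈ 1.545 rad (88.5°).
Interpolate at f = 8/10 with slerp weights a = sin((1−f)δ)/sin δ ≈ 0.304, b = sin(fδ)/sin δ ≈ 0.945.
p = a·p₁ + b·p₂ ≈ (0.380, -0.086, 0.921); φ = arcsin(p_z) ≈ 67.05°, λ = atan2(p_y, p_x) ≈ -12.68°.

≈ 67°N, 13°W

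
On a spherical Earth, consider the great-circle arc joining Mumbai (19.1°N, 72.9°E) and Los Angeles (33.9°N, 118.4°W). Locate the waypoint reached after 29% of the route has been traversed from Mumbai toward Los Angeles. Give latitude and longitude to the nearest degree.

Convert each endpoint to a unit vector on the sphere (x = cos φ cos λ, y = cos φ sin λ, z = sin φ).
The central angle between the endpoints is δ = arccos(p₁·p₂) ≈ 2.198 rad (125.9°).
Interpolate at f = 0.29 with slerp weights a = sin((1−f)δ)/sin δ ≈ 1.235, b = sin(fδ)/sin δ ≈ 0.735.
p = a·p₁ + b·p₂ ≈ (0.053, 0.579, 0.814); φ = arcsin(p_z) ≈ 54.47°, λ = atan2(p_y, p_x) ≈ 84.77°.

≈ (54°N, 85°E)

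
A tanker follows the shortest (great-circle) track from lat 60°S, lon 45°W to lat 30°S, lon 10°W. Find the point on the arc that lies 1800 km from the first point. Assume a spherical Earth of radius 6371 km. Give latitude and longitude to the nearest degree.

≈ lat 49°S, lon 25°W

Convert each endpoint to a unit vector on the sphere (x = cos φ cos λ, y = cos φ sin λ, z = sin φ).
The central angle between the endpoints is δ = arccos(p₁·p₂) ≈ 0.664 rad (38.0°). The total great-circle distance is δ·R ≈ 0.664 × 6371 ≈ 4228 km, so the target fraction is f = 1800/4228 ≈ 0.426.
Interpolate at f ≈ 0.426 with slerp weights a = sin((1−f)δ)/sin δ ≈ 0.604, b = sin(fδ)/sin δ ≈ 0.453.
p = a·p₁ + b·p₂ ≈ (0.599, -0.282, -0.749); φ = arcsin(p_z) ≈ -48.52°, λ = atan2(p_y, p_x) ≈ -25.16°.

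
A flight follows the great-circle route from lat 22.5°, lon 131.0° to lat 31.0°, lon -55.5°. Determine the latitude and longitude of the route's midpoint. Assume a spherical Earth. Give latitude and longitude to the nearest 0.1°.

≈ lat 82.3°, lon -175.7°

Convert each endpoint to a unit vector on the sphere (x = cos φ cos λ, y = cos φ sin λ, z = sin φ).
The central angle between the endpoints is δ = arccos(p₁·p₂) ≈ 2.202 rad (126.1°).
Interpolate at f = 1/2 with slerp weights a = sin((1−f)δ)/sin δ ≈ 1.104, b = sin(fδ)/sin δ ≈ 1.104.
p = a·p₁ + b·p₂ ≈ (-0.133, -0.010, 0.991); φ = arcsin(p_z) ≈ 82.33°, λ = atan2(p_y, p_x) ≈ -175.66°.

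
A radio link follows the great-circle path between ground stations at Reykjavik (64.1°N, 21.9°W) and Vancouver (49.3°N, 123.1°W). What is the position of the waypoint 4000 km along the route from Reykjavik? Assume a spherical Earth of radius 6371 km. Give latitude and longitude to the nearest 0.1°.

Write both endpoints as unit vectors p₁, p₂ with components (cos φ cos λ, cos φ sin λ, sin φ).
The central angle between the endpoints is δ = arccos(p₁·p₂) ≈ 0.894 rad (51.2°). The total great-circle distance is δ·R ≈ 0.894 × 6371 ≈ 5693 km, so the target fraction is f = 4000/5693 ≈ 0.703.
Interpolate at f ≈ 0.703 with slerp weights a = sin((1−f)δ)/sin δ ≈ 0.337, b = sin(fδ)/sin δ ≈ 0.754.
p = a·p₁ + b·p₂ ≈ (-0.132, -0.467, 0.875); φ = arcsin(p_z) ≈ 60.99°, λ = atan2(p_y, p_x) ≈ -105.78°.

≈ (61.0°N, 105.8°W)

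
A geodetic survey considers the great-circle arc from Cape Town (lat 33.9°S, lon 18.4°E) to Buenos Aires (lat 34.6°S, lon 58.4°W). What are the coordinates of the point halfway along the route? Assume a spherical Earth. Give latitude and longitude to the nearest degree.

Convert each endpoint to a unit vector on the sphere (x = cos φ cos λ, y = cos φ sin λ, z = sin φ).
The central angle between the endpoints is δ = arccos(p₁·p₂) ≈ 1.078 rad (61.8°).
Interpolate at f = 1/2 with slerp weights a = sin((1−f)δ)/sin δ ≈ 0.583, b = sin(fδ)/sin δ ≈ 0.583.
p = a·p₁ + b·p₂ ≈ (0.710, -0.256, -0.656); φ = arcsin(p_z) ≈ -40.98°, λ = atan2(p_y, p_x) ≈ -19.81°.

≈ lat 41°S, lon 20°W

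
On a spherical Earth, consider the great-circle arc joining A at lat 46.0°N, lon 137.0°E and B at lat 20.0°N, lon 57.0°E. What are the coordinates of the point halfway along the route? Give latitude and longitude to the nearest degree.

The haversine formula gives a central angle δ ≈ 1.203 rad (68.9°) between the endpoints.
Interpolate at f = 1/2 with slerp weights a = sin((1−f)δ)/sin δ ≈ 0.606, b = sin(fδ)/sin δ ≈ 0.606.
p = a·p₁ + b·p₂ ≈ (0.002, 0.765, 0.644); φ = arcsin(p_z) ≈ 40.07°, λ = atan2(p_y, p_x) ≈ 89.83°.

≈ lat 40°N, lon 90°E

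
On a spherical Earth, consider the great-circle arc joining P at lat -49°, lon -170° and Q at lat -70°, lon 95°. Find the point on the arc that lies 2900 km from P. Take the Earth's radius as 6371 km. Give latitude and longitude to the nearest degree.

The haversine formula gives a central angle δ ≈ 0.810 rad (46.4°) between the endpoints. The total great-circle distance is δ·R ≈ 0.810 × 6371 ≈ 5159 km, so the target fraction is f = 2900/5159 ≈ 0.562.
Interpolate at f ≈ 0.562 with slerp weights a = sin((1−f)δ)/sin δ ≈ 0.480, b = sin(fδ)/sin δ ≈ 0.607.
p = a·p₁ + b·p₂ ≈ (-0.328, 0.152, -0.932); φ = arcsin(p_z) ≈ -68.81°, λ = atan2(p_y, p_x) ≈ 155.10°.

≈ lat -69°, lon 155°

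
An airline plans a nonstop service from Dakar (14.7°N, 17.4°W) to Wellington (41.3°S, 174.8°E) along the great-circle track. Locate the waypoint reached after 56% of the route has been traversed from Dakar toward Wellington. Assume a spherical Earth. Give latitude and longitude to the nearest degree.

≈ (62°S, 63°W)

Write both endpoints as unit vectors p₁, p₂ with components (cos φ cos λ, cos φ sin λ, sin φ).
The central angle between the endpoints is δ = arccos(p₁·p₂) ≈ 2.642 rad (151.4°).
Interpolate at f = 0.56 with slerp weights a = sin((1−f)δ)/sin δ ≈ 1.916, b = sin(fδ)/sin δ ≈ 2.078.
p = a·p₁ + b·p₂ ≈ (0.213, -0.413, -0.886); φ = arcsin(p_z) ≈ -62.34°, λ = atan2(p_y, p_x) ≈ -62.69°.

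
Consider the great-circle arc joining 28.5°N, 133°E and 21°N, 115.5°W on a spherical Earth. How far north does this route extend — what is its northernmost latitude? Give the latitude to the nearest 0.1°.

The great circle lies in the plane with unit normal n̂ = (p₁ × p₂)/|p₁ × p₂|.
Here n̂_z ≈ +0.770; the vertex latitude is φ_max = arccos|n̂_z| ≈ 39.7°.
Check via Clairaut: cos φ_max = |cos φ₁| · sin C = cos(28.5°)·sin(61.2°) ≈ 0.770, again giving ≈ 39.7°.

≈ 39.7°N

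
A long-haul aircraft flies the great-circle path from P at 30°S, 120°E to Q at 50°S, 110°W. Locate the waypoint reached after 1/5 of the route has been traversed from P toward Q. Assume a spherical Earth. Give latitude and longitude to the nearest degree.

≈ 45°S, 132°E

Convert each endpoint to a unit vector on the sphere (x = cos φ cos λ, y = cos φ sin λ, z = sin φ).
The central angle between the endpoints is δ = arccos(p₁·p₂) ≈ 1.546 rad (88.6°).
Interpolate at f = 1/5 with slerp weights a = sin((1−f)δ)/sin δ ≈ 0.945, b = sin(fδ)/sin δ ≈ 0.304.
p = a·p₁ + b·p₂ ≈ (-0.476, 0.525, -0.706); φ = arcsin(p_z) ≈ -44.88°, λ = atan2(p_y, p_x) ≈ 132.21°.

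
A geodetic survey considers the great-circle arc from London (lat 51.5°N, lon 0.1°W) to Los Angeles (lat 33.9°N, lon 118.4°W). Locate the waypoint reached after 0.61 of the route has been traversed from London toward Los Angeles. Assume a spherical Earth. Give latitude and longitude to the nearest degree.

Write both endpoints as unit vectors p₁, p₂ with components (cos φ cos λ, cos φ sin λ, sin φ).
The central angle between the endpoints is δ = arccos(p₁·p₂) ≈ 1.378 rad (79.0°).
Interpolate at f = 0.61 with slerp weights a = sin((1−f)δ)/sin δ ≈ 0.522, b = sin(fδ)/sin δ ≈ 0.759.
p = a·p₁ + b·p₂ ≈ (0.025, -0.555, 0.832); φ = arcsin(p_z) ≈ 56.26°, λ = atan2(p_y, p_x) ≈ -87.42°.

≈ lat 56°N, lon 87°W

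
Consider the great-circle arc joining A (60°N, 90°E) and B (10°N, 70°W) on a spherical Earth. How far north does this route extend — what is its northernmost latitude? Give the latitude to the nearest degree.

≈ 80°N

The great circle lies in the plane with unit normal n̂ = (p₁ × p₂)/|p₁ × p₂|.
Here n̂_z ≈ -0.177; the vertex latitude is φ_max = arccos|n̂_z| ≈ 79.8°.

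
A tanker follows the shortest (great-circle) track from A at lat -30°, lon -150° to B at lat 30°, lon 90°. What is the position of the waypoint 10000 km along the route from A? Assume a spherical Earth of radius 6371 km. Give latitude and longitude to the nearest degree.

≈ lat 14°, lon 128°

The haversine formula gives a central angle δ ≈ 2.246 rad (128.7°) between the endpoints. The total great-circle distance is δ·R ≈ 2.246 × 6371 ≈ 14309 km, so the target fraction is f = 10000/14309 ≈ 0.699.
Interpolate at f ≈ 0.699 with slerp weights a = sin((1−f)δ)/sin δ ≈ 0.802, b = sin(fδ)/sin δ ≈ 1.281.
p = a·p₁ + b·p₂ ≈ (-0.601, 0.762, 0.240); φ = arcsin(p_z) ≈ 13.86°, λ = atan2(p_y, p_x) ≈ 128.27°.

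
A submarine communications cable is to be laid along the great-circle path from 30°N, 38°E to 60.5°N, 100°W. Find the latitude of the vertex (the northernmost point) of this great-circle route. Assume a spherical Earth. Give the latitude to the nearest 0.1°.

≈ 73.3°N

The great circle lies in the plane with unit normal n̂ = (p₁ × p₂)/|p₁ × p₂|.
Here n̂_z ≈ -0.287; the vertex latitude is φ_max = arccos|n̂_z| ≈ 73.3°.
Check via Clairaut: cos φ_max = |cos φ₁| · sin C = cos(30.0°)·sin(19.4°) ≈ 0.287, again giving ≈ 73.3°.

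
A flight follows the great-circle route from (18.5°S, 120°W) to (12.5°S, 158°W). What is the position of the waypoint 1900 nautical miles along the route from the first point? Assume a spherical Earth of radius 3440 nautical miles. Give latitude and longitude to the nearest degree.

≈ (14°S, 153°W)

Convert each endpoint to a unit vector on the sphere (x = cos φ cos λ, y = cos φ sin λ, z = sin φ).
The central angle between the endpoints is δ = arccos(p₁·p₂) ≈ 0.646 rad (37.0°). The total great-circle distance is δ·R ≈ 0.646 × 3440 ≈ 2224 nmi, so the target fraction is f = 1900/2224 ≈ 0.854.
Interpolate at f ≈ 0.854 with slerp weights a = sin((1−f)δ)/sin δ ≈ 0.156, b = sin(fδ)/sin δ ≈ 0.871.
p = a·p₁ + b·p₂ ≈ (-0.862, -0.447, -0.238); φ = arcsin(p_z) ≈ -13.77°, λ = atan2(p_y, p_x) ≈ -152.62°.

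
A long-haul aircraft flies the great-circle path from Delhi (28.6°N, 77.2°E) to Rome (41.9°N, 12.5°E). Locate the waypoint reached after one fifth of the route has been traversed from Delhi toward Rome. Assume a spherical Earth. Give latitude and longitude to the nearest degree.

≈ 34°N, 66°E

From cos δ = sin φ₁ sin φ₂ + cos φ₁ cos φ₂ cos Δλ, the central angle is δ ≈ 0.929 rad (53.2°).
Interpolate at f = 1/5 with slerp weights a = sin((1−f)δ)/sin δ ≈ 0.845, b = sin(fδ)/sin δ ≈ 0.231.
p = a·p₁ + b·p₂ ≈ (0.332, 0.760, 0.558); φ = arcsin(p_z) ≈ 33.94°, λ = atan2(p_y, p_x) ≈ 66.42°.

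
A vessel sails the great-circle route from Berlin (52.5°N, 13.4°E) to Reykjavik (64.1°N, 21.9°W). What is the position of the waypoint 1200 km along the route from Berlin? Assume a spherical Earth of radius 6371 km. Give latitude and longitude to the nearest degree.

Convert each endpoint to a unit vector on the sphere (x = cos φ cos λ, y = cos φ sin λ, z = sin φ).
The central angle between the endpoints is δ = arccos(p₁·p₂) ≈ 0.375 rad (21.5°). The total great-circle distance is δ·R ≈ 0.375 × 6371 ≈ 2386 km, so the target fraction is f = 1200/2386 ≈ 0.503.
Interpolate at f ≈ 0.503 with slerp weights a = sin((1−f)δ)/sin δ ≈ 0.506, b = sin(fδ)/sin δ ≈ 0.512.
p = a·p₁ + b·p₂ ≈ (0.507, -0.012, 0.862); φ = arcsin(p_z) ≈ 59.52°, λ = atan2(p_y, p_x) ≈ -1.36°.

≈ 60°N, 1°W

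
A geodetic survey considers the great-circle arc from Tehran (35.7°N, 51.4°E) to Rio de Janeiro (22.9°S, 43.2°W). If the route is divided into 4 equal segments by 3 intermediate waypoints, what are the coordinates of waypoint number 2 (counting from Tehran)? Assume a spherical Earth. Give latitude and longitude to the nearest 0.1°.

≈ 9.4°N, 0.2°E

Write both endpoints as unit vectors p₁, p₂ with components (cos φ cos λ, cos φ sin λ, sin φ).
The central angle between the endpoints is δ = arccos(p₁·p₂) ≈ 1.862 rad (106.7°).
Interpolate at f = 2/4 with slerp weights a = sin((1−f)δ)/sin δ ≈ 0.837, b = sin(fδ)/sin δ ≈ 0.837.
p = a·p₁ + b·p₂ ≈ (0.987, 0.003, 0.163); φ = arcsin(p_z) ≈ 9.37°, λ = atan2(p_y, p_x) ≈ 0.20°.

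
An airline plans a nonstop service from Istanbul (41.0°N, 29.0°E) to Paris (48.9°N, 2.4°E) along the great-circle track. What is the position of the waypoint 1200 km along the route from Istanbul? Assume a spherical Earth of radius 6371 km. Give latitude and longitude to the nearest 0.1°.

From cos δ = sin φ₁ sin φ₂ + cos φ₁ cos φ₂ cos Δλ, the central angle is δ ≈ 0.354 rad (20.3°). The total great-circle distance is δ·R ≈ 0.354 × 6371 ≈ 2255 km, so the target fraction is f = 1200/2255 ≈ 0.532.
Interpolate at f ≈ 0.532 with slerp weights a = sin((1−f)δ)/sin δ ≈ 0.476, b = sin(fδ)/sin δ ≈ 0.540.
p = a·p₁ + b·p₂ ≈ (0.669, 0.189, 0.719); φ = arcsin(p_z) ≈ 45.98°, λ = atan2(p_y, p_x) ≈ 15.77°.

≈ 46.0°N, 15.8°E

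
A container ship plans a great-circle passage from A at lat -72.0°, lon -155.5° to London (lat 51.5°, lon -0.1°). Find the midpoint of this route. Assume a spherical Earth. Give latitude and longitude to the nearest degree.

≈ lat -25°, lon -21°

Write both endpoints as unit vectors p₁, p₂ with components (cos φ cos λ, cos φ sin λ, sin φ).
The central angle between the endpoints is δ = arccos(p₁·p₂) ≈ 2.737 rad (156.8°).
Interpolate at f = 1/2 with slerp weights a = sin((1−f)δ)/sin δ ≈ 2.488, b = sin(fδ)/sin δ ≈ 2.488.
p = a·p₁ + b·p₂ ≈ (0.849, -0.322, -0.419); φ = arcsin(p_z) ≈ -24.78°, λ = atan2(p_y, p_x) ≈ -20.74°.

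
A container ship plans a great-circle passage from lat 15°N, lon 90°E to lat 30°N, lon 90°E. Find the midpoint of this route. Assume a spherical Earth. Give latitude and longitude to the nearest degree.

≈ lat 22°N, lon 90°E

Write both endpoints as unit vectors p₁, p₂ with components (cos φ cos λ, cos φ sin λ, sin φ).
The central angle between the endpoints is δ = arccos(p₁·p₂) ≈ 0.262 rad (15.0°).
Interpolate at f = 1/2 with slerp weights a = sin((1−f)δ)/sin δ ≈ 0.504, b = sin(fδ)/sin δ ≈ 0.504.
p = a·p₁ + b·p₂ ≈ (0.000, 0.924, 0.383); φ = arcsin(p_z) ≈ 22.50°, λ = atan2(p_y, p_x) ≈ 90.00°.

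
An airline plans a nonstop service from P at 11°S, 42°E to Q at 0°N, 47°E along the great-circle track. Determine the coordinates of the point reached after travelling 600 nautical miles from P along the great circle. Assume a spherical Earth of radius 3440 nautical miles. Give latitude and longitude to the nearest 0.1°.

From cos δ = sin φ₁ sin φ₂ + cos φ₁ cos φ₂ cos Δλ, the central angle is δ ≈ 0.211 rad (12.1°). The total great-circle distance is δ·R ≈ 0.211 × 3440 ≈ 725 nmi, so the target fraction is f = 600/725 ≈ 0.828.
Interpolate at f ≈ 0.828 with slerp weights a = sin((1−f)δ)/sin δ ≈ 0.173, b = sin(fδ)/sin δ ≈ 0.830.
p = a·p₁ + b·p₂ ≈ (0.692, 0.721, -0.033); φ = arcsin(p_z) ≈ -1.89°, λ = atan2(p_y, p_x) ≈ 46.15°.

≈ 1.9°S, 46.1°E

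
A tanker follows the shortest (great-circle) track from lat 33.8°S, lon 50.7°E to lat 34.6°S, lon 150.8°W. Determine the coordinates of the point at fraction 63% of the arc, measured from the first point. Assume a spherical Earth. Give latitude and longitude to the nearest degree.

Write both endpoints as unit vectors p₁, p₂ with components (cos φ cos λ, cos φ sin λ, sin φ).
The central angle between the endpoints is δ = arccos(p₁·p₂) ≈ 1.897 rad (108.7°).
Interpolate at f = 0.63 with slerp weights a = sin((1−f)δ)/sin δ ≈ 0.682, b = sin(fδ)/sin δ ≈ 0.982.
p = a·p₁ + b·p₂ ≈ (-0.347, 0.044, -0.937); φ = arcsin(p_z) ≈ -69.53°, λ = atan2(p_y, p_x) ≈ 172.78°.

≈ lat 70°S, lon 173°E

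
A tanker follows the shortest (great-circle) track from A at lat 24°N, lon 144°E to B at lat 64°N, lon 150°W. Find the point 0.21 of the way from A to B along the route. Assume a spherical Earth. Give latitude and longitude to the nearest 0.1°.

Write both endpoints as unit vectors p₁, p₂ with components (cos φ cos λ, cos φ sin λ, sin φ).
The central angle between the endpoints is δ = arccos(p₁·p₂) ≈ 1.014 rad (58.1°).
Interpolate at f = 0.21 with slerp weights a = sin((1−f)δ)/sin δ ≈ 0.846, b = sin(fδ)/sin δ ≈ 0.249.
p = a·p₁ + b·p₂ ≈ (-0.720, 0.400, 0.568); φ = arcsin(p_z) ≈ 34.60°, λ = atan2(p_y, p_x) ≈ 150.96°.

≈ lat 34.6°N, lon 151.0°E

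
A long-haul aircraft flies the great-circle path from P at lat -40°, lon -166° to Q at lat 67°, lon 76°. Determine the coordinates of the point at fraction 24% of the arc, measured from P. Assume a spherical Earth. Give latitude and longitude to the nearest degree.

≈ lat -10°, lon 178°

Write both endpoints as unit vectors p₁, p₂ with components (cos φ cos λ, cos φ sin λ, sin φ).
The central angle between the endpoints is δ = arccos(p₁·p₂) ≈ 2.392 rad (137.1°).
Interpolate at f = 0.24 with slerp weights a = sin((1−f)δ)/sin δ ≈ 1.424, b = sin(fδ)/sin δ ≈ 0.797.
p = a·p₁ + b·p₂ ≈ (-0.983, 0.039, -0.181); φ = arcsin(p_z) ≈ -10.43°, λ = atan2(p_y, p_x) ≈ 177.76°.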